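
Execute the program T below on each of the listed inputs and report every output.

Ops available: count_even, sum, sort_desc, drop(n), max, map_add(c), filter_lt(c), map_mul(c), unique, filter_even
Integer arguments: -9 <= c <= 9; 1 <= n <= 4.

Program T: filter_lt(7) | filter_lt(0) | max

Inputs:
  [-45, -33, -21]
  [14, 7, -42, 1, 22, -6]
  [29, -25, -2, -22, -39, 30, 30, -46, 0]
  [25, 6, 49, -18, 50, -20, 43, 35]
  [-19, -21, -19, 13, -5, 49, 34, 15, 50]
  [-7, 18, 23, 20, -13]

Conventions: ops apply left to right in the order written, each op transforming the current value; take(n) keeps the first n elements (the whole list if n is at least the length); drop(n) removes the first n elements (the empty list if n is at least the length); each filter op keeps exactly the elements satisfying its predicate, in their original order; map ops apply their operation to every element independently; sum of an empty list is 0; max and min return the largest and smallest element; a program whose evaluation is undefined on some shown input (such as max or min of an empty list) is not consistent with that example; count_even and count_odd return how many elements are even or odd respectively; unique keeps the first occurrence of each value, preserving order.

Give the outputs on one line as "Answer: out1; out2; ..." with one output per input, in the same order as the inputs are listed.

Execution, op by op:
  [-45, -33, -21] -> [-45, -33, -21] -> [-45, -33, -21] -> -21
  [14, 7, -42, 1, 22, -6] -> [-42, 1, -6] -> [-42, -6] -> -6
  [29, -25, -2, -22, -39, 30, 30, -46, 0] -> [-25, -2, -22, -39, -46, 0] -> [-25, -2, -22, -39, -46] -> -2
  [25, 6, 49, -18, 50, -20, 43, 35] -> [6, -18, -20] -> [-18, -20] -> -18
  [-19, -21, -19, 13, -5, 49, 34, 15, 50] -> [-19, -21, -19, -5] -> [-19, -21, -19, -5] -> -5
  [-7, 18, 23, 20, -13] -> [-7, -13] -> [-7, -13] -> -7

-21; -6; -2; -18; -5; -7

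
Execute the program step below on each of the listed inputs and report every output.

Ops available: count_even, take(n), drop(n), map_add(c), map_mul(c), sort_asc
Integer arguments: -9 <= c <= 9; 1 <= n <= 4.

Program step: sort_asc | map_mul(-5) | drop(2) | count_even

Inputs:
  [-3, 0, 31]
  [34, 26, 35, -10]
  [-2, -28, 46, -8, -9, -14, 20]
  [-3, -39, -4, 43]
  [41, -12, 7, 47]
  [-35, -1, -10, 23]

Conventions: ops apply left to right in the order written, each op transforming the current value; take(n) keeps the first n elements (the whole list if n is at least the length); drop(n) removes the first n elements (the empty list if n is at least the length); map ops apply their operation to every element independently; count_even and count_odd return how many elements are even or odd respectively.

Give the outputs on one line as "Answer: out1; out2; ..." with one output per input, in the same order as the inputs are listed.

Execution, op by op:
  [-3, 0, 31] -> [-3, 0, 31] -> [15, 0, -155] -> [-155] -> 0
  [34, 26, 35, -10] -> [-10, 26, 34, 35] -> [50, -130, -170, -175] -> [-170, -175] -> 1
  [-2, -28, 46, -8, -9, -14, 20] -> [-28, -14, -9, -8, -2, 20, 46] -> [140, 70, 45, 40, 10, -100, -230] -> [45, 40, 10, -100, -230] -> 4
  [-3, -39, -4, 43] -> [-39, -4, -3, 43] -> [195, 20, 15, -215] -> [15, -215] -> 0
  [41, -12, 7, 47] -> [-12, 7, 41, 47] -> [60, -35, -205, -235] -> [-205, -235] -> 0
  [-35, -1, -10, 23] -> [-35, -10, -1, 23] -> [175, 50, 5, -115] -> [5, -115] -> 0

0; 1; 4; 0; 0; 0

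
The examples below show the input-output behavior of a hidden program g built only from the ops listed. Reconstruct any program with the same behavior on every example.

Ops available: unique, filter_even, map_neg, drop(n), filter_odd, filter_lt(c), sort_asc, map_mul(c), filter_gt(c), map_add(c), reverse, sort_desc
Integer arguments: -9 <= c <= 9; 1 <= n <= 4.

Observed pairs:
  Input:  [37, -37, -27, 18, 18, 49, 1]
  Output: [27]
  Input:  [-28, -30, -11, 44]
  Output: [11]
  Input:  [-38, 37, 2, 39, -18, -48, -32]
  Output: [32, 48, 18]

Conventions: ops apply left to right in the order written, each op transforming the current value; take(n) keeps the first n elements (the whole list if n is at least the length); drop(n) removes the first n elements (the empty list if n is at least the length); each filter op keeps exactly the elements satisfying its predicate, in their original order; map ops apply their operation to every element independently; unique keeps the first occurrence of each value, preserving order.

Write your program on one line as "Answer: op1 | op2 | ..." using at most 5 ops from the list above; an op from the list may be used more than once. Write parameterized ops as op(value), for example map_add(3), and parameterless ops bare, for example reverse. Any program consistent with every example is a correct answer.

unique | drop(2) | map_neg | filter_gt(1) | reverse

Check, running the answer program on each example:
  [37, -37, -27, 18, 18, 49, 1] -> [37, -37, -27, 18, 49, 1] -> [-27, 18, 49, 1] -> [27, -18, -49, -1] -> [27] -> [27]
  [-28, -30, -11, 44] -> [-28, -30, -11, 44] -> [-11, 44] -> [11, -44] -> [11] -> [11]
  [-38, 37, 2, 39, -18, -48, -32] -> [-38, 37, 2, 39, -18, -48, -32] -> [2, 39, -18, -48, -32] -> [-2, -39, 18, 48, 32] -> [18, 48, 32] -> [32, 48, 18]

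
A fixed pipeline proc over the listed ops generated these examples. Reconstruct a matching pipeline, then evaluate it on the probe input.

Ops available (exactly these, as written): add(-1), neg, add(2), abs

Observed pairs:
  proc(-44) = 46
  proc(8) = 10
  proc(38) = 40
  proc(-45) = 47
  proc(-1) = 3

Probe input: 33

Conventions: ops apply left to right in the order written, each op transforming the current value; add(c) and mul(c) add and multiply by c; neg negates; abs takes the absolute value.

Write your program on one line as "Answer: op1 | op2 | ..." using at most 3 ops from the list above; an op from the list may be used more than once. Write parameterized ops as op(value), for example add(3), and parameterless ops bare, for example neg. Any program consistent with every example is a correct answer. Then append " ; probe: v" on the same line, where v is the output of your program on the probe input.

abs | add(2) ; probe: 35

Check, running the answer program on each example:
  -44 -> 44 -> 46
  8 -> 8 -> 10
  38 -> 38 -> 40
  -45 -> 45 -> 47
  -1 -> 1 -> 3
  probe: 33 -> 33 -> 35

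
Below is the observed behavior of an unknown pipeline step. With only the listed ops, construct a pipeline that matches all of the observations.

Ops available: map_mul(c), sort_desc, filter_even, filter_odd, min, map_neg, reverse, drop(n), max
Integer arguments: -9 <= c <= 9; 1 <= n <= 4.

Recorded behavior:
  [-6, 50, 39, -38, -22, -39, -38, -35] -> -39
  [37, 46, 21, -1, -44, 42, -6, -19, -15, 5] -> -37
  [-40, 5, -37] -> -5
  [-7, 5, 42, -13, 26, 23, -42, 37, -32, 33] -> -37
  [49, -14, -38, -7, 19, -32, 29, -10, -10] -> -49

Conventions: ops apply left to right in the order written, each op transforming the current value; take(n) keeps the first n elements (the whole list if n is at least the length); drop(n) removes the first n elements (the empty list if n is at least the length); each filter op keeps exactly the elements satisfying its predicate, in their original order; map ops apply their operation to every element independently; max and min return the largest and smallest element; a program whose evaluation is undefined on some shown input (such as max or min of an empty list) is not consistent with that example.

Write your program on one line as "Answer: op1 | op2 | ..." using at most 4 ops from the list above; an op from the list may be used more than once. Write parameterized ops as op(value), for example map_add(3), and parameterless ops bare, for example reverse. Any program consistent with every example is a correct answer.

map_neg | filter_odd | min

Check, running the answer program on each example:
  [-6, 50, 39, -38, -22, -39, -38, -35] -> [6, -50, -39, 38, 22, 39, 38, 35] -> [-39, 39, 35] -> -39
  [37, 46, 21, -1, -44, 42, -6, -19, -15, 5] -> [-37, -46, -21, 1, 44, -42, 6, 19, 15, -5] -> [-37, -21, 1, 19, 15, -5] -> -37
  [-40, 5, -37] -> [40, -5, 37] -> [-5, 37] -> -5
  [-7, 5, 42, -13, 26, 23, -42, 37, -32, 33] -> [7, -5, -42, 13, -26, -23, 42, -37, 32, -33] -> [7, -5, 13, -23, -37, -33] -> -37
  [49, -14, -38, -7, 19, -32, 29, -10, -10] -> [-49, 14, 38, 7, -19, 32, -29, 10, 10] -> [-49, 7, -19, -29] -> -49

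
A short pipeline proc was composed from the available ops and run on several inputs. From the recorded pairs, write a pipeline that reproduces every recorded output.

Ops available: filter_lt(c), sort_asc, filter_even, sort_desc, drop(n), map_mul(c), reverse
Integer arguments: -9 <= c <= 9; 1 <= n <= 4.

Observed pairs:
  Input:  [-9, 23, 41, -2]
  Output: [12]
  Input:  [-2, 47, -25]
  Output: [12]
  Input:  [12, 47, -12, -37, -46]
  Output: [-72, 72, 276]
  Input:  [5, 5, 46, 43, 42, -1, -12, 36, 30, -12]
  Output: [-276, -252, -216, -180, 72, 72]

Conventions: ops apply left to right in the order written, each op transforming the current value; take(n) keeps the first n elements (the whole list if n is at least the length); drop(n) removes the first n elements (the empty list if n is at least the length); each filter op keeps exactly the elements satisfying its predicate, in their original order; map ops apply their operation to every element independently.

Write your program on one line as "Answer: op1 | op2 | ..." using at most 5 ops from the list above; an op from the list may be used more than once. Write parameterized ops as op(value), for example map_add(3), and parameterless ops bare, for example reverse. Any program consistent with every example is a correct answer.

sort_asc | reverse | filter_even | map_mul(-2) | map_mul(3)

Check, running the answer program on each example:
  [-9, 23, 41, -2] -> [-9, -2, 23, 41] -> [41, 23, -2, -9] -> [-2] -> [4] -> [12]
  [-2, 47, -25] -> [-25, -2, 47] -> [47, -2, -25] -> [-2] -> [4] -> [12]
  [12, 47, -12, -37, -46] -> [-46, -37, -12, 12, 47] -> [47, 12, -12, -37, -46] -> [12, -12, -46] -> [-24, 24, 92] -> [-72, 72, 276]
  [5, 5, 46, 43, 42, -1, -12, 36, 30, -12] -> [-12, -12, -1, 5, 5, 30, 36, 42, 43, 46] -> [46, 43, 42, 36, 30, 5, 5, -1, -12, -12] -> [46, 42, 36, 30, -12, -12] -> [-92, -84, -72, -60, 24, 24] -> [-276, -252, -216, -180, 72, 72]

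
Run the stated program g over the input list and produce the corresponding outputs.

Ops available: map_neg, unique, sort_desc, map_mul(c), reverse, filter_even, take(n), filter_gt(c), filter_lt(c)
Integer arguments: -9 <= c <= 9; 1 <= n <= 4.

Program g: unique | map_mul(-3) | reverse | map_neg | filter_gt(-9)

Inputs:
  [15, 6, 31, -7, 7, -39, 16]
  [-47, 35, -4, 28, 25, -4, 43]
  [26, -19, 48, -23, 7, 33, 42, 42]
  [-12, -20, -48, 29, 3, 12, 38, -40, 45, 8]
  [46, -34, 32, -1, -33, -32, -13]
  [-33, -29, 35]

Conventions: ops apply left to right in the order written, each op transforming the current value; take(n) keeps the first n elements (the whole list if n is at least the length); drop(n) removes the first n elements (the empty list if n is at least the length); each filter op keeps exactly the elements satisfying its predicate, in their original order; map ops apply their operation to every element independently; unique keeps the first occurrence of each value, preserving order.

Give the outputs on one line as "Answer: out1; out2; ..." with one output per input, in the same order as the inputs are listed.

[48, 21, 93, 18, 45]; [129, 75, 84, 105]; [126, 99, 21, 144, 78]; [24, 135, 114, 36, 9, 87]; [-3, 96, 138]; [105]

Execution, op by op:
  [15, 6, 31, -7, 7, -39, 16] -> [15, 6, 31, -7, 7, -39, 16] -> [-45, -18, -93, 21, -21, 117, -48] -> [-48, 117, -21, 21, -93, -18, -45] -> [48, -117, 21, -21, 93, 18, 45] -> [48, 21, 93, 18, 45]
  [-47, 35, -4, 28, 25, -4, 43] -> [-47, 35, -4, 28, 25, 43] -> [141, -105, 12, -84, -75, -129] -> [-129, -75, -84, 12, -105, 141] -> [129, 75, 84, -12, 105, -141] -> [129, 75, 84, 105]
  [26, -19, 48, -23, 7, 33, 42, 42] -> [26, -19, 48, -23, 7, 33, 42] -> [-78, 57, -144, 69, -21, -99, -126] -> [-126, -99, -21, 69, -144, 57, -78] -> [126, 99, 21, -69, 144, -57, 78] -> [126, 99, 21, 144, 78]
  [-12, -20, -48, 29, 3, 12, 38, -40, 45, 8] -> [-12, -20, -48, 29, 3, 12, 38, -40, 45, 8] -> [36, 60, 144, -87, -9, -36, -114, 120, -135, -24] -> [-24, -135, 120, -114, -36, -9, -87, 144, 60, 36] -> [24, 135, -120, 114, 36, 9, 87, -144, -60, -36] -> [24, 135, 114, 36, 9, 87]
  [46, -34, 32, -1, -33, -32, -13] -> [46, -34, 32, -1, -33, -32, -13] -> [-138, 102, -96, 3, 99, 96, 39] -> [39, 96, 99, 3, -96, 102, -138] -> [-39, -96, -99, -3, 96, -102, 138] -> [-3, 96, 138]
  [-33, -29, 35] -> [-33, -29, 35] -> [99, 87, -105] -> [-105, 87, 99] -> [105, -87, -99] -> [105]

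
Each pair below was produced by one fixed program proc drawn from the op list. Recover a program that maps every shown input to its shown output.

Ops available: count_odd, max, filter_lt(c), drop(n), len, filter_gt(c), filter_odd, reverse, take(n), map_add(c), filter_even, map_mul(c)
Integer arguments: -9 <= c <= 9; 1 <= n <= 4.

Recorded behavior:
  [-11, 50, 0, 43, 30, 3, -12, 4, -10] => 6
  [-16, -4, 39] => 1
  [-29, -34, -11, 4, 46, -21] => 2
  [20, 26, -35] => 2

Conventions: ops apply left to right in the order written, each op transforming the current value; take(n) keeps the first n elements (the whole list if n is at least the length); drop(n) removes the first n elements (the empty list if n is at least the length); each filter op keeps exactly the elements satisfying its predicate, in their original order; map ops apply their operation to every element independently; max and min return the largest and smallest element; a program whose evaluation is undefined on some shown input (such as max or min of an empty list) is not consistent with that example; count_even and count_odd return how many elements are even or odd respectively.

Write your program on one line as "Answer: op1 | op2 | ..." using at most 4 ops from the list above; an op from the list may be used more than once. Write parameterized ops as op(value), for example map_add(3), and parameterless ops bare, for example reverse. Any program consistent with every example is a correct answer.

map_add(8) | reverse | filter_gt(5) | len

Check, running the answer program on each example:
  [-11, 50, 0, 43, 30, 3, -12, 4, -10] -> [-3, 58, 8, 51, 38, 11, -4, 12, -2] -> [-2, 12, -4, 11, 38, 51, 8, 58, -3] -> [12, 11, 38, 51, 8, 58] -> 6
  [-16, -4, 39] -> [-8, 4, 47] -> [47, 4, -8] -> [47] -> 1
  [-29, -34, -11, 4, 46, -21] -> [-21, -26, -3, 12, 54, -13] -> [-13, 54, 12, -3, -26, -21] -> [54, 12] -> 2
  [20, 26, -35] -> [28, 34, -27] -> [-27, 34, 28] -> [34, 28] -> 2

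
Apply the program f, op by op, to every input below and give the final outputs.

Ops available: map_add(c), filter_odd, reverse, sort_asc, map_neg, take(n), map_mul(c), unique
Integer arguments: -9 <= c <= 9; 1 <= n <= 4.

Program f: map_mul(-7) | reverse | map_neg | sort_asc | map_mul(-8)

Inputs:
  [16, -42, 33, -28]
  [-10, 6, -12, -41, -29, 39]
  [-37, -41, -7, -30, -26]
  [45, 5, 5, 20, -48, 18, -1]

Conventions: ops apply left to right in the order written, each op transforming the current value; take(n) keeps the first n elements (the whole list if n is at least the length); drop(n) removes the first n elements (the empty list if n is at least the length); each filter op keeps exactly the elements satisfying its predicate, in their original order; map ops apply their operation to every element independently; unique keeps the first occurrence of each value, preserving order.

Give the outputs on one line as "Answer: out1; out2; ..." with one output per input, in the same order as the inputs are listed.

[2352, 1568, -896, -1848]; [2296, 1624, 672, 560, -336, -2184]; [2296, 2072, 1680, 1456, 392]; [2688, 56, -280, -280, -1008, -1120, -2520]

Execution, op by op:
  [16, -42, 33, -28] -> [-112, 294, -231, 196] -> [196, -231, 294, -112] -> [-196, 231, -294, 112] -> [-294, -196, 112, 231] -> [2352, 1568, -896, -1848]
  [-10, 6, -12, -41, -29, 39] -> [70, -42, 84, 287, 203, -273] -> [-273, 203, 287, 84, -42, 70] -> [273, -203, -287, -84, 42, -70] -> [-287, -203, -84, -70, 42, 273] -> [2296, 1624, 672, 560, -336, -2184]
  [-37, -41, -7, -30, -26] -> [259, 287, 49, 210, 182] -> [182, 210, 49, 287, 259] -> [-182, -210, -49, -287, -259] -> [-287, -259, -210, -182, -49] -> [2296, 2072, 1680, 1456, 392]
  [45, 5, 5, 20, -48, 18, -1] -> [-315, -35, -35, -140, 336, -126, 7] -> [7, -126, 336, -140, -35, -35, -315] -> [-7, 126, -336, 140, 35, 35, 315] -> [-336, -7, 35, 35, 126, 140, 315] -> [2688, 56, -280, -280, -1008, -1120, -2520]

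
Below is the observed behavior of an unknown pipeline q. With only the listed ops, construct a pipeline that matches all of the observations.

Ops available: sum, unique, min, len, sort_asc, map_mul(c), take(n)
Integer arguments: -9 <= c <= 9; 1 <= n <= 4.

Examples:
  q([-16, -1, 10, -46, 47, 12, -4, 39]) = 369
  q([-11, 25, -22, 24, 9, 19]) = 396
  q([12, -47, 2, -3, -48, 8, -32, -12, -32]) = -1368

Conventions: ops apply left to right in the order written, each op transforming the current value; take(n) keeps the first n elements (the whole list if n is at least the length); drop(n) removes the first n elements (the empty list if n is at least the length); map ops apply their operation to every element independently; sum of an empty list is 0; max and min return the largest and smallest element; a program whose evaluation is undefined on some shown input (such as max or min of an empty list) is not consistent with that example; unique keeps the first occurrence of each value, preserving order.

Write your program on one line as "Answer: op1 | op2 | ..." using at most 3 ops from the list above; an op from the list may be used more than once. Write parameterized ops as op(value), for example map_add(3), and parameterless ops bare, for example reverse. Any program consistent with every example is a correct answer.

map_mul(9) | sum

Check, running the answer program on each example:
  [-16, -1, 10, -46, 47, 12, -4, 39] -> [-144, -9, 90, -414, 423, 108, -36, 351] -> 369
  [-11, 25, -22, 24, 9, 19] -> [-99, 225, -198, 216, 81, 171] -> 396
  [12, -47, 2, -3, -48, 8, -32, -12, -32] -> [108, -423, 18, -27, -432, 72, -288, -108, -288] -> -1368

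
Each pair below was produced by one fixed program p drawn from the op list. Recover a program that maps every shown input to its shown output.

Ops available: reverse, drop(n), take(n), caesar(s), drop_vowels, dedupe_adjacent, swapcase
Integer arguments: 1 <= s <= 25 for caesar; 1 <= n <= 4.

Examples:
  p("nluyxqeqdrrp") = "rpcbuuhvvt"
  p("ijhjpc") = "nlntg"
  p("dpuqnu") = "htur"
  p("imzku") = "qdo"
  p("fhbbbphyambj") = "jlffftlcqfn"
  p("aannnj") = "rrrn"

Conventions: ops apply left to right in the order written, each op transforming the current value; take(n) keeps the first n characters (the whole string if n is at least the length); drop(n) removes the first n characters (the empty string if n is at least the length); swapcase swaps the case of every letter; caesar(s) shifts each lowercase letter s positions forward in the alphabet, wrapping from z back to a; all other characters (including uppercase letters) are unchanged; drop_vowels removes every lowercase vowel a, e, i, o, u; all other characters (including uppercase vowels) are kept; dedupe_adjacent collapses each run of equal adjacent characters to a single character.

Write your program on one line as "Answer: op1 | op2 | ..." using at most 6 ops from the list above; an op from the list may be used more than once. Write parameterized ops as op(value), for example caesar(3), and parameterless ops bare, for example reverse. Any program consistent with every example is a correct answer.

drop_vowels | reverse | caesar(12) | reverse | caesar(18)

Check, running the answer program on each example:
  "nluyxqeqdrrp" -> "nlyxqqdrrp" -> "prrdqqxyln" -> "bddpccjkxz" -> "zxkjccpddb" -> "rpcbuuhvvt"
  "ijhjpc" -> "jhjpc" -> "cpjhj" -> "obvtv" -> "vtvbo" -> "nlntg"
  "dpuqnu" -> "dpqn" -> "nqpd" -> "zcbp" -> "pbcz" -> "htur"
  "imzku" -> "mzk" -> "kzm" -> "wly" -> "ylw" -> "qdo"
  "fhbbbphyambj" -> "fhbbbphymbj" -> "jbmyhpbbbhf" -> "vnyktbnnntr" -> "rtnnnbtkynv" -> "jlffftlcqfn"
  "aannnj" -> "nnnj" -> "jnnn" -> "vzzz" -> "zzzv" -> "rrrn"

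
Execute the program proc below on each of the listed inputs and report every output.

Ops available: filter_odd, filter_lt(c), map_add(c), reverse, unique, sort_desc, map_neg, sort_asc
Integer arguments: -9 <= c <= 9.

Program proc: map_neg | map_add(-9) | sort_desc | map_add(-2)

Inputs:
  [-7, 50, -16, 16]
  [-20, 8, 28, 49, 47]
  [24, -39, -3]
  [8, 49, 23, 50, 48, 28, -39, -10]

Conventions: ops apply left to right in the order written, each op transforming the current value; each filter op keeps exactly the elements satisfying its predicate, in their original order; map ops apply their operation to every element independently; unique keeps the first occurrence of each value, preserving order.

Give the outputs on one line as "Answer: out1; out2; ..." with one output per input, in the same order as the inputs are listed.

Execution, op by op:
  [-7, 50, -16, 16] -> [7, -50, 16, -16] -> [-2, -59, 7, -25] -> [7, -2, -25, -59] -> [5, -4, -27, -61]
  [-20, 8, 28, 49, 47] -> [20, -8, -28, -49, -47] -> [11, -17, -37, -58, -56] -> [11, -17, -37, -56, -58] -> [9, -19, -39, -58, -60]
  [24, -39, -3] -> [-24, 39, 3] -> [-33, 30, -6] -> [30, -6, -33] -> [28, -8, -35]
  [8, 49, 23, 50, 48, 28, -39, -10] -> [-8, -49, -23, -50, -48, -28, 39, 10] -> [-17, -58, -32, -59, -57, -37, 30, 1] -> [30, 1, -17, -32, -37, -57, -58, -59] -> [28, -1, -19, -34, -39, -59, -60, -61]

[5, -4, -27, -61]; [9, -19, -39, -58, -60]; [28, -8, -35]; [28, -1, -19, -34, -39, -59, -60, -61]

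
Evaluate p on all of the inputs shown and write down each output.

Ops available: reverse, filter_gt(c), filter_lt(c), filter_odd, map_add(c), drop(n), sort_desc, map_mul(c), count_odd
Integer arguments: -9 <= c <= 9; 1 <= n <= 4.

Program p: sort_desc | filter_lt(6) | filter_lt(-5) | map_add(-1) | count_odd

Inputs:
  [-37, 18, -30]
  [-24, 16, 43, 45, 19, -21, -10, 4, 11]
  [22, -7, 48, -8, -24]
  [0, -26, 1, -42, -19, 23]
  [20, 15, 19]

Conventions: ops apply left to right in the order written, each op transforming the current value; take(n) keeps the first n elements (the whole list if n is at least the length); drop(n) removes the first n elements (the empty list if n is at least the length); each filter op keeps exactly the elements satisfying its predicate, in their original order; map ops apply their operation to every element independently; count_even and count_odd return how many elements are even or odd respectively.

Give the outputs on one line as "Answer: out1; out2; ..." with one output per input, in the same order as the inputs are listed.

Execution, op by op:
  [-37, 18, -30] -> [18, -30, -37] -> [-30, -37] -> [-30, -37] -> [-31, -38] -> 1
  [-24, 16, 43, 45, 19, -21, -10, 4, 11] -> [45, 43, 19, 16, 11, 4, -10, -21, -24] -> [4, -10, -21, -24] -> [-10, -21, -24] -> [-11, -22, -25] -> 2
  [22, -7, 48, -8, -24] -> [48, 22, -7, -8, -24] -> [-7, -8, -24] -> [-7, -8, -24] -> [-8, -9, -25] -> 2
  [0, -26, 1, -42, -19, 23] -> [23, 1, 0, -19, -26, -42] -> [1, 0, -19, -26, -42] -> [-19, -26, -42] -> [-20, -27, -43] -> 2
  [20, 15, 19] -> [20, 19, 15] -> [] -> [] -> [] -> 0

1; 2; 2; 2; 0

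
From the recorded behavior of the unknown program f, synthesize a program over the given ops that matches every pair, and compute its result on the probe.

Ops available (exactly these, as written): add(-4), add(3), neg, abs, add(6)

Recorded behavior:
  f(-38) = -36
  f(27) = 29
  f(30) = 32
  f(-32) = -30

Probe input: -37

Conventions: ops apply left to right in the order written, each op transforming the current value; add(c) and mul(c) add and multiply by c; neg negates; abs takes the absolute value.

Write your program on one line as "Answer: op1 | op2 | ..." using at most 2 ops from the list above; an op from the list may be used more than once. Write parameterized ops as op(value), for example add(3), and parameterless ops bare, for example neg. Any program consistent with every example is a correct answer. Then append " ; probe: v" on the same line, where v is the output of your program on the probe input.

add(6) | add(-4) ; probe: -35

Check, running the answer program on each example:
  -38 -> -32 -> -36
  27 -> 33 -> 29
  30 -> 36 -> 32
  -32 -> -26 -> -30
  probe: -37 -> -31 -> -35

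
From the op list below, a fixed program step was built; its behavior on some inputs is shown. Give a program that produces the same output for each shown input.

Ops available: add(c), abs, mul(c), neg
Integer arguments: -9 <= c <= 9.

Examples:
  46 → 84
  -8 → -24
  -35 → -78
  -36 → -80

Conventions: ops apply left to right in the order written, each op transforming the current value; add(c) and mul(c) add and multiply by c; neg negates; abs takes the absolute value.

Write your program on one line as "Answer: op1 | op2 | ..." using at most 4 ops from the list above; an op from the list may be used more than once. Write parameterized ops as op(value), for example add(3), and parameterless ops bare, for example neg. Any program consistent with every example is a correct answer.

mul(-2) | neg | add(-8)

Check, running the answer program on each example:
  46 -> -92 -> 92 -> 84
  -8 -> 16 -> -16 -> -24
  -35 -> 70 -> -70 -> -78
  -36 -> 72 -> -72 -> -80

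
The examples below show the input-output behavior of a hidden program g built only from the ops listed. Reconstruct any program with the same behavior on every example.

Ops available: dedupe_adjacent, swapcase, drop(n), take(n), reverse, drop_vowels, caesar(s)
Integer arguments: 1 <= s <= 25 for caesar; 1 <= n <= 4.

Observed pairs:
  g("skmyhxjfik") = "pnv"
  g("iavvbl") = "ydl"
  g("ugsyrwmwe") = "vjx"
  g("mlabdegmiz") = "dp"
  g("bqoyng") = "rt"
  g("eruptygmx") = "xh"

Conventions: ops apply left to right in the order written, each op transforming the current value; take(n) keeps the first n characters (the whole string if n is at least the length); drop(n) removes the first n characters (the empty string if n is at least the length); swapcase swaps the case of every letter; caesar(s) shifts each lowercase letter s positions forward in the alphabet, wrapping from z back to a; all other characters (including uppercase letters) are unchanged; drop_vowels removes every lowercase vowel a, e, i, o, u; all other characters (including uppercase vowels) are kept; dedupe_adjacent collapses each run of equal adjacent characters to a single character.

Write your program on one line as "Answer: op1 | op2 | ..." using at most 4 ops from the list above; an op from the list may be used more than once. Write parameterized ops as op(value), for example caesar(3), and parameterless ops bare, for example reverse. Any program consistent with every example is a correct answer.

take(3) | caesar(3) | drop_vowels | reverse

Check, running the answer program on each example:
  "skmyhxjfik" -> "skm" -> "vnp" -> "vnp" -> "pnv"
  "iavvbl" -> "iav" -> "ldy" -> "ldy" -> "ydl"
  "ugsyrwmwe" -> "ugs" -> "xjv" -> "xjv" -> "vjx"
  "mlabdegmiz" -> "mla" -> "pod" -> "pd" -> "dp"
  "bqoyng" -> "bqo" -> "etr" -> "tr" -> "rt"
  "eruptygmx" -> "eru" -> "hux" -> "hx" -> "xh"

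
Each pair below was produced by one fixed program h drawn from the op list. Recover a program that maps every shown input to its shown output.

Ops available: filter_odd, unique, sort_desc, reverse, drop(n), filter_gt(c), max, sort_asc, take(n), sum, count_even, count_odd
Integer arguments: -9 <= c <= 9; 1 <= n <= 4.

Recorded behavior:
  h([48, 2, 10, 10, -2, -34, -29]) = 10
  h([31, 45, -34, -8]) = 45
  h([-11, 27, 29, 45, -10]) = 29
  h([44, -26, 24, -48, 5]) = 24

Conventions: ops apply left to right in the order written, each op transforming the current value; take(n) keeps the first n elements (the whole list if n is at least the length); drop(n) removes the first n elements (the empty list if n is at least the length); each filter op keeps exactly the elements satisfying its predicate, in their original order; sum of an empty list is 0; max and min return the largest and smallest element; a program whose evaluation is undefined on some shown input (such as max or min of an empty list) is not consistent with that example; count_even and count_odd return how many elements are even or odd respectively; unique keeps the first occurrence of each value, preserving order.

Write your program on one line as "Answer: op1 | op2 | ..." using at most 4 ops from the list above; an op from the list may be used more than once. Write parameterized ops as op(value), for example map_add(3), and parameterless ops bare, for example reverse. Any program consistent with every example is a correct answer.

take(3) | drop(1) | max

Check, running the answer program on each example:
  [48, 2, 10, 10, -2, -34, -29] -> [48, 2, 10] -> [2, 10] -> 10
  [31, 45, -34, -8] -> [31, 45, -34] -> [45, -34] -> 45
  [-11, 27, 29, 45, -10] -> [-11, 27, 29] -> [27, 29] -> 29
  [44, -26, 24, -48, 5] -> [44, -26, 24] -> [-26, 24] -> 24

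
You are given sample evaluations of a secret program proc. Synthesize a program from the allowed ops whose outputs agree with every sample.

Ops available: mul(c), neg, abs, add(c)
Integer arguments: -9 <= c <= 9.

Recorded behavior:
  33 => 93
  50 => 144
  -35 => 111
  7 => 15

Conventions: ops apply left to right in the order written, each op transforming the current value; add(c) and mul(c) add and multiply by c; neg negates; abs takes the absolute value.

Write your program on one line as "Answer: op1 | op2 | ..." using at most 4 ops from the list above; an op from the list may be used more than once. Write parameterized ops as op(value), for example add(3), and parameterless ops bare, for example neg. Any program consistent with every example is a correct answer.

add(-2) | mul(-3) | abs

Check, running the answer program on each example:
  33 -> 31 -> -93 -> 93
  50 -> 48 -> -144 -> 144
  -35 -> -37 -> 111 -> 111
  7 -> 5 -> -15 -> 15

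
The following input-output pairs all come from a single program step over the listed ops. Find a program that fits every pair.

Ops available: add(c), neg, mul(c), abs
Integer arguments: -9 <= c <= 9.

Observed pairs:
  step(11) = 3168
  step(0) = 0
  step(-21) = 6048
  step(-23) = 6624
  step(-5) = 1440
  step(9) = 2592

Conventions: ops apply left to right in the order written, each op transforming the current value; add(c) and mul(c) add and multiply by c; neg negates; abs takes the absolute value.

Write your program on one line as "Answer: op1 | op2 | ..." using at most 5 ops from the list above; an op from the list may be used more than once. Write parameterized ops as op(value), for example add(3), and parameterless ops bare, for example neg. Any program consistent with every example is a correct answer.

mul(-4) | mul(9) | mul(8) | abs

Check, running the answer program on each example:
  11 -> -44 -> -396 -> -3168 -> 3168
  0 -> 0 -> 0 -> 0 -> 0
  -21 -> 84 -> 756 -> 6048 -> 6048
  -23 -> 92 -> 828 -> 6624 -> 6624
  -5 -> 20 -> 180 -> 1440 -> 1440
  9 -> -36 -> -324 -> -2592 -> 2592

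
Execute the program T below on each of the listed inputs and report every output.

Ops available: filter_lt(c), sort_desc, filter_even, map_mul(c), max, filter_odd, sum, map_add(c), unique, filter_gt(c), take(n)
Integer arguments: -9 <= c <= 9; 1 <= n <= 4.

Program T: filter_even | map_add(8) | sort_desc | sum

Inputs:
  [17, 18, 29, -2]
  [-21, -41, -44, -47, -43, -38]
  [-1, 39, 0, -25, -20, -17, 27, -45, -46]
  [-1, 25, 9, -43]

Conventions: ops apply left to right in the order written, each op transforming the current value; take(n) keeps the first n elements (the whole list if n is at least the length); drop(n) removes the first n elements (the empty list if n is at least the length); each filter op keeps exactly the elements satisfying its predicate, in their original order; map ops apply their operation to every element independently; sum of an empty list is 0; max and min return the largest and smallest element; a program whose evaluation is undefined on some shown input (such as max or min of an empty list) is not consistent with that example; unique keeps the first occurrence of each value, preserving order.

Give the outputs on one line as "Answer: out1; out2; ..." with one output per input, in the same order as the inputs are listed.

Execution, op by op:
  [17, 18, 29, -2] -> [18, -2] -> [26, 6] -> [26, 6] -> 32
  [-21, -41, -44, -47, -43, -38] -> [-44, -38] -> [-36, -30] -> [-30, -36] -> -66
  [-1, 39, 0, -25, -20, -17, 27, -45, -46] -> [0, -20, -46] -> [8, -12, -38] -> [8, -12, -38] -> -42
  [-1, 25, 9, -43] -> [] -> [] -> [] -> 0

32; -66; -42; 0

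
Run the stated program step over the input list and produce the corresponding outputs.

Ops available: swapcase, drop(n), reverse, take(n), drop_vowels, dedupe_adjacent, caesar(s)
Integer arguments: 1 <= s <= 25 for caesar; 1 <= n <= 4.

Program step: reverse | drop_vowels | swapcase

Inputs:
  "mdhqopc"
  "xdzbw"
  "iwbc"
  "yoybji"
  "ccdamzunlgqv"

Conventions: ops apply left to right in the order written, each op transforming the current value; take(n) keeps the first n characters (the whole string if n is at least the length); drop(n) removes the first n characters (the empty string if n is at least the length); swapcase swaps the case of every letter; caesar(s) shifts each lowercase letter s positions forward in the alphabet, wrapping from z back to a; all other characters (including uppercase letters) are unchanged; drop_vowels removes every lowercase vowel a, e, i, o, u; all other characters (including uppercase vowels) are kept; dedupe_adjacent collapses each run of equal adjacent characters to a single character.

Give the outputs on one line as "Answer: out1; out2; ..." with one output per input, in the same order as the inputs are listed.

Execution, op by op:
  "mdhqopc" -> "cpoqhdm" -> "cpqhdm" -> "CPQHDM"
  "xdzbw" -> "wbzdx" -> "wbzdx" -> "WBZDX"
  "iwbc" -> "cbwi" -> "cbw" -> "CBW"
  "yoybji" -> "ijbyoy" -> "jbyy" -> "JBYY"
  "ccdamzunlgqv" -> "vqglnuzmadcc" -> "vqglnzmdcc" -> "VQGLNZMDCC"

"CPQHDM"; "WBZDX"; "CBW"; "JBYY"; "VQGLNZMDCC"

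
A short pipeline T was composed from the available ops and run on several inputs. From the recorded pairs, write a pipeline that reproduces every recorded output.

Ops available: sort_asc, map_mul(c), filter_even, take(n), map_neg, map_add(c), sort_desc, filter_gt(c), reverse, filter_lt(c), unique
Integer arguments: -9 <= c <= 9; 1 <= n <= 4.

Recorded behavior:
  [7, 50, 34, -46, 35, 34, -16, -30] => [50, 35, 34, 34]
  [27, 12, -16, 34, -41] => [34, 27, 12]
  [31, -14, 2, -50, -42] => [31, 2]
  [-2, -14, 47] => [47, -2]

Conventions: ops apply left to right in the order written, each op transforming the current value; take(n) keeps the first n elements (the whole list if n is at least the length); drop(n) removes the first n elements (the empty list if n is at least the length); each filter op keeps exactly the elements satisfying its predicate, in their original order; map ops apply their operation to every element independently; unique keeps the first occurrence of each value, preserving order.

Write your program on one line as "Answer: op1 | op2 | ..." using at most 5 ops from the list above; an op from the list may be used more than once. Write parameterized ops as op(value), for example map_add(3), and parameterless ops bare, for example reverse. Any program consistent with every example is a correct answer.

sort_asc | sort_desc | filter_gt(-9) | take(4)

Check, running the answer program on each example:
  [7, 50, 34, -46, 35, 34, -16, -30] -> [-46, -30, -16, 7, 34, 34, 35, 50] -> [50, 35, 34, 34, 7, -16, -30, -46] -> [50, 35, 34, 34, 7] -> [50, 35, 34, 34]
  [27, 12, -16, 34, -41] -> [-41, -16, 12, 27, 34] -> [34, 27, 12, -16, -41] -> [34, 27, 12] -> [34, 27, 12]
  [31, -14, 2, -50, -42] -> [-50, -42, -14, 2, 31] -> [31, 2, -14, -42, -50] -> [31, 2] -> [31, 2]
  [-2, -14, 47] -> [-14, -2, 47] -> [47, -2, -14] -> [47, -2] -> [47, -2]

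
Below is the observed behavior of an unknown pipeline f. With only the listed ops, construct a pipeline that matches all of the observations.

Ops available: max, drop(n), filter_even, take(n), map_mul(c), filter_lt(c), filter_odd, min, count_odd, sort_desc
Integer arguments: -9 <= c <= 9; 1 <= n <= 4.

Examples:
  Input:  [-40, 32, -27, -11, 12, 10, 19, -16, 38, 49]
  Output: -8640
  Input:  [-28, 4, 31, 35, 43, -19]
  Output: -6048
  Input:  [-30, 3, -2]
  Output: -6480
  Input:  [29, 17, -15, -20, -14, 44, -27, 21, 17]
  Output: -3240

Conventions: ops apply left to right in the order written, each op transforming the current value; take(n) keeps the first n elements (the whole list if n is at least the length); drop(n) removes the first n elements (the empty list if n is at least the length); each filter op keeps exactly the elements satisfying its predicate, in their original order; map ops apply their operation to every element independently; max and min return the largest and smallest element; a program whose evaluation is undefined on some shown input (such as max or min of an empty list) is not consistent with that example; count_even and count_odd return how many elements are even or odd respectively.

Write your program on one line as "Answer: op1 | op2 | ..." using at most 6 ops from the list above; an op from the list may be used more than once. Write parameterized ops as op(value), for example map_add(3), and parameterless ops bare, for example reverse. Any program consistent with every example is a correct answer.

map_mul(-8) | map_mul(3) | take(3) | map_mul(-9) | min

Check, running the answer program on each example:
  [-40, 32, -27, -11, 12, 10, 19, -16, 38, 49] -> [320, -256, 216, 88, -96, -80, -152, 128, -304, -392] -> [960, -768, 648, 264, -288, -240, -456, 384, -912, -1176] -> [960, -768, 648] -> [-8640, 6912, -5832] -> -8640
  [-28, 4, 31, 35, 43, -19] -> [224, -32, -248, -280, -344, 152] -> [672, -96, -744, -840, -1032, 456] -> [672, -96, -744] -> [-6048, 864, 6696] -> -6048
  [-30, 3, -2] -> [240, -24, 16] -> [720, -72, 48] -> [720, -72, 48] -> [-6480, 648, -432] -> -6480
  [29, 17, -15, -20, -14, 44, -27, 21, 17] -> [-232, -136, 120, 160, 112, -352, 216, -168, -136] -> [-696, -408, 360, 480, 336, -1056, 648, -504, -408] -> [-696, -408, 360] -> [6264, 3672, -3240] -> -3240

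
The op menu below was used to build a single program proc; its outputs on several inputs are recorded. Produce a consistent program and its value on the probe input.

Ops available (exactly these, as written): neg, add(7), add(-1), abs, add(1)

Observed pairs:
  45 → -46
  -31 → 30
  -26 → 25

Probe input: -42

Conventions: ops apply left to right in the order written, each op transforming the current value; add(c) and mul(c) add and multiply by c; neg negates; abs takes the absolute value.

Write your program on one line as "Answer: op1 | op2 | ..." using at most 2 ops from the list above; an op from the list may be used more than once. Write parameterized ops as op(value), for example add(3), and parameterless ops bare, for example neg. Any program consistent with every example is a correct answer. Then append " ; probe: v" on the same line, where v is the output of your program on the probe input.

add(1) | neg ; probe: 41

Check, running the answer program on each example:
  45 -> 46 -> -46
  -31 -> -30 -> 30
  -26 -> -25 -> 25
  probe: -42 -> -41 -> 41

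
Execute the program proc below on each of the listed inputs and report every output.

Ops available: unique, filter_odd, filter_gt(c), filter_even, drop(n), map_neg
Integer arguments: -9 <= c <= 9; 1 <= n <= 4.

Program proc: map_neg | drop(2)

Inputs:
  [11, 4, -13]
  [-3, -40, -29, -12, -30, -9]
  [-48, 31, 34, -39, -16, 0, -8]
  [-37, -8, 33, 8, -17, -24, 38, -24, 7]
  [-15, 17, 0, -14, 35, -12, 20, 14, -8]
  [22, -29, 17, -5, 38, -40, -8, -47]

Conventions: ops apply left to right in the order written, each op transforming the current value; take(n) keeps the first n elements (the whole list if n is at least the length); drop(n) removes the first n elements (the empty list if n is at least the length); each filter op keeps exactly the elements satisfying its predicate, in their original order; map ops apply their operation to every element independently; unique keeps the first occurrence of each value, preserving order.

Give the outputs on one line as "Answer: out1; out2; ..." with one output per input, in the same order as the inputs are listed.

Execution, op by op:
  [11, 4, -13] -> [-11, -4, 13] -> [13]
  [-3, -40, -29, -12, -30, -9] -> [3, 40, 29, 12, 30, 9] -> [29, 12, 30, 9]
  [-48, 31, 34, -39, -16, 0, -8] -> [48, -31, -34, 39, 16, 0, 8] -> [-34, 39, 16, 0, 8]
  [-37, -8, 33, 8, -17, -24, 38, -24, 7] -> [37, 8, -33, -8, 17, 24, -38, 24, -7] -> [-33, -8, 17, 24, -38, 24, -7]
  [-15, 17, 0, -14, 35, -12, 20, 14, -8] -> [15, -17, 0, 14, -35, 12, -20, -14, 8] -> [0, 14, -35, 12, -20, -14, 8]
  [22, -29, 17, -5, 38, -40, -8, -47] -> [-22, 29, -17, 5, -38, 40, 8, 47] -> [-17, 5, -38, 40, 8, 47]

[13]; [29, 12, 30, 9]; [-34, 39, 16, 0, 8]; [-33, -8, 17, 24, -38, 24, -7]; [0, 14, -35, 12, -20, -14, 8]; [-17, 5, -38, 40, 8, 47]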